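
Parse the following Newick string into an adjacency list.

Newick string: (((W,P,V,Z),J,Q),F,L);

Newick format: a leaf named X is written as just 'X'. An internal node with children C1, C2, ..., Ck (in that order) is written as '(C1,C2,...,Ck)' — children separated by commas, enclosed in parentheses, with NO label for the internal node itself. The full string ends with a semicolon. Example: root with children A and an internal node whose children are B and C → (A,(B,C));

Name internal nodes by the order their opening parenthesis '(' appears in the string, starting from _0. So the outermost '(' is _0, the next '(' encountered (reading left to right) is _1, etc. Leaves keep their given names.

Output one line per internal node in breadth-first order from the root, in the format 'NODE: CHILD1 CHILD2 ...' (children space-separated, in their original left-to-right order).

Answer: _0: _1 F L
_1: _2 J Q
_2: W P V Z

Derivation:
Input: (((W,P,V,Z),J,Q),F,L);
Scanning left-to-right, naming '(' by encounter order:
  pos 0: '(' -> open internal node _0 (depth 1)
  pos 1: '(' -> open internal node _1 (depth 2)
  pos 2: '(' -> open internal node _2 (depth 3)
  pos 10: ')' -> close internal node _2 (now at depth 2)
  pos 15: ')' -> close internal node _1 (now at depth 1)
  pos 20: ')' -> close internal node _0 (now at depth 0)
Total internal nodes: 3
BFS adjacency from root:
  _0: _1 F L
  _1: _2 J Q
  _2: W P V Z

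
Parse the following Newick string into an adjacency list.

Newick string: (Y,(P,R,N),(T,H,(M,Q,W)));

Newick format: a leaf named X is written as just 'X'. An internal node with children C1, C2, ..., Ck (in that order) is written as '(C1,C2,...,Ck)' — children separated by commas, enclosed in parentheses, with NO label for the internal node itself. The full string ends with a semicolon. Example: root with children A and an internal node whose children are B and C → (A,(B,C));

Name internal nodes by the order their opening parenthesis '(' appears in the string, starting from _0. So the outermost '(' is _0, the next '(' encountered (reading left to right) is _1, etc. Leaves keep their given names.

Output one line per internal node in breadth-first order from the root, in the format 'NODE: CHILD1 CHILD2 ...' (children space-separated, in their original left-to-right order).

Input: (Y,(P,R,N),(T,H,(M,Q,W)));
Scanning left-to-right, naming '(' by encounter order:
  pos 0: '(' -> open internal node _0 (depth 1)
  pos 3: '(' -> open internal node _1 (depth 2)
  pos 9: ')' -> close internal node _1 (now at depth 1)
  pos 11: '(' -> open internal node _2 (depth 2)
  pos 16: '(' -> open internal node _3 (depth 3)
  pos 22: ')' -> close internal node _3 (now at depth 2)
  pos 23: ')' -> close internal node _2 (now at depth 1)
  pos 24: ')' -> close internal node _0 (now at depth 0)
Total internal nodes: 4
BFS adjacency from root:
  _0: Y _1 _2
  _1: P R N
  _2: T H _3
  _3: M Q W

Answer: _0: Y _1 _2
_1: P R N
_2: T H _3
_3: M Q W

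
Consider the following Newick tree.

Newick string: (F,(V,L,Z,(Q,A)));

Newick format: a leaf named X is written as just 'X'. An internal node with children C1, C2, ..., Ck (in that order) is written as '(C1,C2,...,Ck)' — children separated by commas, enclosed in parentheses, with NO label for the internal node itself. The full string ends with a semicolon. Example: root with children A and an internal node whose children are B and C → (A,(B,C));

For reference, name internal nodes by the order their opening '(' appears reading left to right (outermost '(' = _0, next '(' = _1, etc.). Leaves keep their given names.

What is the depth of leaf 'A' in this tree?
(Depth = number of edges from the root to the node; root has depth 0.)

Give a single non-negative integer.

Newick: (F,(V,L,Z,(Q,A)));
Naming internals by '(' encounter order: outermost '(' = _0, next = _1, ...
Query node: A
Path from root: _0 -> _1 -> _2 -> A
Depth of A: 3 (number of edges from root)

Answer: 3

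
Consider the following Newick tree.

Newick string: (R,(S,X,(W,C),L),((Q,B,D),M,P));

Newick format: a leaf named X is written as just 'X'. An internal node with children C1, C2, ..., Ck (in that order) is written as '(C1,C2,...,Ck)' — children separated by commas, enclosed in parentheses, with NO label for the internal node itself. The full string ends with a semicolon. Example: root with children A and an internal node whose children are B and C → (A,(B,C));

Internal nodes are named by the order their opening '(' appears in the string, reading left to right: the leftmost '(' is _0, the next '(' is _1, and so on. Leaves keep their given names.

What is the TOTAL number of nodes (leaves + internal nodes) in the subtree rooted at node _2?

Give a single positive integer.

Answer: 3

Derivation:
Newick: (R,(S,X,(W,C),L),((Q,B,D),M,P));
Locate _2: it is the '(' at position 8 (the 3rd '(' reading left to right).
Query: subtree rooted at _2
_2: subtree_size = 1 + 2
  W: subtree_size = 1 + 0
  C: subtree_size = 1 + 0
Total subtree size of _2: 3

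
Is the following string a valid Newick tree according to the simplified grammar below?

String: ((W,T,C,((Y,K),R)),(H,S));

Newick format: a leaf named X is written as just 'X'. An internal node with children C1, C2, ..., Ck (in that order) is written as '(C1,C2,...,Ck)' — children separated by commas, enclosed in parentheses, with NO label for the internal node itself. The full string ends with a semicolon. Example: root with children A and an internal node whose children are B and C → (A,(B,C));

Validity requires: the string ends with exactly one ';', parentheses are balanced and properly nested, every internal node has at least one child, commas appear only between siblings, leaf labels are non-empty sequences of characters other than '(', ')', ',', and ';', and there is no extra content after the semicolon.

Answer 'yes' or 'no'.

Answer: yes

Derivation:
Input: ((W,T,C,((Y,K),R)),(H,S));
Paren balance: 5 '(' vs 5 ')' OK
Ends with single ';': True
Full parse: OK
Valid: True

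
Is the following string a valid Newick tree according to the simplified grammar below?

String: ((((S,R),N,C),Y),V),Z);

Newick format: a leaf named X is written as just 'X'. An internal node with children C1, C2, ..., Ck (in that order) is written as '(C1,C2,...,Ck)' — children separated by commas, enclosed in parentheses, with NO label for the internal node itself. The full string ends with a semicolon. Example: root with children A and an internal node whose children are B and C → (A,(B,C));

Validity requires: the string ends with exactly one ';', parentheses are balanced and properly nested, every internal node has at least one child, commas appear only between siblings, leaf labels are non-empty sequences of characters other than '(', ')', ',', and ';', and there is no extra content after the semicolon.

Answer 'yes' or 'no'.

Answer: no

Derivation:
Input: ((((S,R),N,C),Y),V),Z);
Paren balance: 4 '(' vs 5 ')' MISMATCH
Ends with single ';': True
Full parse: FAILS (extra content after tree at pos 19)
Valid: False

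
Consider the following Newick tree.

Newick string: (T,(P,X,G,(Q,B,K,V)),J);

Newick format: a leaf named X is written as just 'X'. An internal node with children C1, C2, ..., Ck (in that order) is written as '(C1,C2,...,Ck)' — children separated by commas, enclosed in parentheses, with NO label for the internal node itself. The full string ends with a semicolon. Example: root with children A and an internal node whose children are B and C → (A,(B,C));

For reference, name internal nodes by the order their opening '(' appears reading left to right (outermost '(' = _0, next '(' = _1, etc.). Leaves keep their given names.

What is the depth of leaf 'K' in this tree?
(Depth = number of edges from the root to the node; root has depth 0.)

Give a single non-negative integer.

Newick: (T,(P,X,G,(Q,B,K,V)),J);
Naming internals by '(' encounter order: outermost '(' = _0, next = _1, ...
Query node: K
Path from root: _0 -> _1 -> _2 -> K
Depth of K: 3 (number of edges from root)

Answer: 3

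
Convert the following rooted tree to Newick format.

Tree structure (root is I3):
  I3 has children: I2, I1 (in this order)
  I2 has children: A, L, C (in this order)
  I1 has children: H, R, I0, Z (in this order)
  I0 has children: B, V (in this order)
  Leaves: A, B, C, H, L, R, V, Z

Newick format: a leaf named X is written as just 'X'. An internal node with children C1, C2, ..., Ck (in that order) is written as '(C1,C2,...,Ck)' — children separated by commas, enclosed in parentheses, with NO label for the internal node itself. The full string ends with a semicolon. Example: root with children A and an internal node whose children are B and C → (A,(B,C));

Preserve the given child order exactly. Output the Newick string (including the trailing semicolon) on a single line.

internal I3 with children ['I2', 'I1']
  internal I2 with children ['A', 'L', 'C']
    leaf 'A' → 'A'
    leaf 'L' → 'L'
    leaf 'C' → 'C'
  → '(A,L,C)'
  internal I1 with children ['H', 'R', 'I0', 'Z']
    leaf 'H' → 'H'
    leaf 'R' → 'R'
    internal I0 with children ['B', 'V']
      leaf 'B' → 'B'
      leaf 'V' → 'V'
    → '(B,V)'
    leaf 'Z' → 'Z'
  → '(H,R,(B,V),Z)'
→ '((A,L,C),(H,R,(B,V),Z))'
Final: ((A,L,C),(H,R,(B,V),Z));

Answer: ((A,L,C),(H,R,(B,V),Z));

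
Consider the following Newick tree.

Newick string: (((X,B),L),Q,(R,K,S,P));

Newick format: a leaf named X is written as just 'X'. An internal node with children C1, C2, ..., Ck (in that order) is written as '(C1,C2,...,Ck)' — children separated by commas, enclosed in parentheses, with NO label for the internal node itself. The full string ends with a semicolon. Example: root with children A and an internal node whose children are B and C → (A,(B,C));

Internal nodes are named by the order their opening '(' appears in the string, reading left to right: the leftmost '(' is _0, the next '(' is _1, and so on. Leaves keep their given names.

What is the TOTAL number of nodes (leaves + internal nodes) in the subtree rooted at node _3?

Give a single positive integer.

Newick: (((X,B),L),Q,(R,K,S,P));
Locate _3: it is the '(' at position 13 (the 4th '(' reading left to right).
Query: subtree rooted at _3
_3: subtree_size = 1 + 4
  R: subtree_size = 1 + 0
  K: subtree_size = 1 + 0
  S: subtree_size = 1 + 0
  P: subtree_size = 1 + 0
Total subtree size of _3: 5

Answer: 5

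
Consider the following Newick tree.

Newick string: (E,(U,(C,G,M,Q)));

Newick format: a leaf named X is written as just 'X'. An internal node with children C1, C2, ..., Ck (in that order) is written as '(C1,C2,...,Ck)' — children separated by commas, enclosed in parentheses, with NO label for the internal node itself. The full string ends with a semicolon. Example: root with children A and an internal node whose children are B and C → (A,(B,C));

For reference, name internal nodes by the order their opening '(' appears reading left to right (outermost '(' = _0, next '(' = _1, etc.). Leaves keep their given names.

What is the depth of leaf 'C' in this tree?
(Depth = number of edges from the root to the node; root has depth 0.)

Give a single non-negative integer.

Newick: (E,(U,(C,G,M,Q)));
Naming internals by '(' encounter order: outermost '(' = _0, next = _1, ...
Query node: C
Path from root: _0 -> _1 -> _2 -> C
Depth of C: 3 (number of edges from root)

Answer: 3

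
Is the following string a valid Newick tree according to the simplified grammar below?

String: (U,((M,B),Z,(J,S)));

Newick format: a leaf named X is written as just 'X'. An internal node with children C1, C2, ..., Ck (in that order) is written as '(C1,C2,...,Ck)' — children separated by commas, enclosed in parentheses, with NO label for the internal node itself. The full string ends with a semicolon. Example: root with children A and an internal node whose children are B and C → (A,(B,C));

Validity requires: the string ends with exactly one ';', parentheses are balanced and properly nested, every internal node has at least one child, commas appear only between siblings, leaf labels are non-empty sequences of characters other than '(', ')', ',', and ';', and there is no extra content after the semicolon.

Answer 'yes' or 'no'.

Answer: yes

Derivation:
Input: (U,((M,B),Z,(J,S)));
Paren balance: 4 '(' vs 4 ')' OK
Ends with single ';': True
Full parse: OK
Valid: True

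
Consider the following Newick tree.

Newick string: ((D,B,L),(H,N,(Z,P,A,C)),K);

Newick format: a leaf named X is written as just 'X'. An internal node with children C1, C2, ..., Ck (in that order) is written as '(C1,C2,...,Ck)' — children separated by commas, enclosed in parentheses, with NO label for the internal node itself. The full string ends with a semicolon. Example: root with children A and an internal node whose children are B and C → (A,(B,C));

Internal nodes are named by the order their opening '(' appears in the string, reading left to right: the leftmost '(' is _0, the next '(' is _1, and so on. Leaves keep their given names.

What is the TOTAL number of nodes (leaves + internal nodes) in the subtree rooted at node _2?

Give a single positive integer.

Answer: 8

Derivation:
Newick: ((D,B,L),(H,N,(Z,P,A,C)),K);
Locate _2: it is the '(' at position 9 (the 3rd '(' reading left to right).
Query: subtree rooted at _2
_2: subtree_size = 1 + 7
  H: subtree_size = 1 + 0
  N: subtree_size = 1 + 0
  _3: subtree_size = 1 + 4
    Z: subtree_size = 1 + 0
    P: subtree_size = 1 + 0
    A: subtree_size = 1 + 0
    C: subtree_size = 1 + 0
Total subtree size of _2: 8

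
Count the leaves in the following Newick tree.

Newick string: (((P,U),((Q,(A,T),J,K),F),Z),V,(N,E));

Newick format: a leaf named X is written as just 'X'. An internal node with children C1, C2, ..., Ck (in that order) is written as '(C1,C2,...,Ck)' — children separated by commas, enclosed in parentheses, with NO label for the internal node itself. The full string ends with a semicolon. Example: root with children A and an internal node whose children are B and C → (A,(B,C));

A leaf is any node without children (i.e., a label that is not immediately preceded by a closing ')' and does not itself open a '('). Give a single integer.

Answer: 12

Derivation:
Newick: (((P,U),((Q,(A,T),J,K),F),Z),V,(N,E));
Scan left-to-right; a leaf is any maximal label run not followed by '(':
  pos 3: leaf 'P' → count = 1
  pos 5: leaf 'U' → count = 2
  pos 10: leaf 'Q' → count = 3
  pos 13: leaf 'A' → count = 4
  pos 15: leaf 'T' → count = 5
  pos 18: leaf 'J' → count = 6
  pos 20: leaf 'K' → count = 7
  pos 23: leaf 'F' → count = 8
  pos 26: leaf 'Z' → count = 9
  pos 29: leaf 'V' → count = 10
  pos 32: leaf 'N' → count = 11
  pos 34: leaf 'E' → count = 12
Total leaves: 12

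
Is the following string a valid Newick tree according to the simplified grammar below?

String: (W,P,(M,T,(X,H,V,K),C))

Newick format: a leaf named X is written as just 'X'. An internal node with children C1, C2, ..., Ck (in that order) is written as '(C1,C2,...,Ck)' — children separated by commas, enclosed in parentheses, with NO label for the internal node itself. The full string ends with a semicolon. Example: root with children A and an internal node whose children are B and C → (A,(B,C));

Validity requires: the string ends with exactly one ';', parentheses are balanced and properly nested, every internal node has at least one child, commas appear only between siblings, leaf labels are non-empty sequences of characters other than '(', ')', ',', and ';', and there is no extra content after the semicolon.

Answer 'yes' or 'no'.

Input: (W,P,(M,T,(X,H,V,K),C))
Paren balance: 3 '(' vs 3 ')' OK
Ends with single ';': False
Full parse: FAILS (must end with ;)
Valid: False

Answer: no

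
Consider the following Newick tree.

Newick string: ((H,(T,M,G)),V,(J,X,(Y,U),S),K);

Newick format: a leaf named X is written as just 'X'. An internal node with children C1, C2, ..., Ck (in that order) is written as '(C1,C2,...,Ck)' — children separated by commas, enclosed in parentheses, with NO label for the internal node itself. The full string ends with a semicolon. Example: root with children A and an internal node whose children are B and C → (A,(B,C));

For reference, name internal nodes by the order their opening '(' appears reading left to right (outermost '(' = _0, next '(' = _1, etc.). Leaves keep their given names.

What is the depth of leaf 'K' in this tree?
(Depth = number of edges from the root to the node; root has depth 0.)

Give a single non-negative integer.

Newick: ((H,(T,M,G)),V,(J,X,(Y,U),S),K);
Naming internals by '(' encounter order: outermost '(' = _0, next = _1, ...
Query node: K
Path from root: _0 -> K
Depth of K: 1 (number of edges from root)

Answer: 1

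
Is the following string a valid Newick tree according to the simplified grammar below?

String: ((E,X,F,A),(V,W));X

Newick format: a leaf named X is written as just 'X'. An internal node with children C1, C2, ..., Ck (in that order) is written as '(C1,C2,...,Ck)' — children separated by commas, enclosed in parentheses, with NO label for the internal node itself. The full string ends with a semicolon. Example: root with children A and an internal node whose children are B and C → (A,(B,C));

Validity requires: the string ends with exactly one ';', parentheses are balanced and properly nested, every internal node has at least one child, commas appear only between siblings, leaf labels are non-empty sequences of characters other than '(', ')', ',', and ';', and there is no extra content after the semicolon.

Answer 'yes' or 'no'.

Answer: no

Derivation:
Input: ((E,X,F,A),(V,W));X
Paren balance: 3 '(' vs 3 ')' OK
Ends with single ';': False
Full parse: FAILS (must end with ;)
Valid: False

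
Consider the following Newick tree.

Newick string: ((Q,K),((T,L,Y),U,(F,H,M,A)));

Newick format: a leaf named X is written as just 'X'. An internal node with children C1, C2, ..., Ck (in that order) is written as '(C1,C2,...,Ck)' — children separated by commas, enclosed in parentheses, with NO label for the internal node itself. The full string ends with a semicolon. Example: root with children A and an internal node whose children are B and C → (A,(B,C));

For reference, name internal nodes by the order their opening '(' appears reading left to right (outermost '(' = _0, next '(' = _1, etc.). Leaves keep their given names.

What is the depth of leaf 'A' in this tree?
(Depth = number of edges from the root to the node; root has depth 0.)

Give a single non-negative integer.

Answer: 3

Derivation:
Newick: ((Q,K),((T,L,Y),U,(F,H,M,A)));
Naming internals by '(' encounter order: outermost '(' = _0, next = _1, ...
Query node: A
Path from root: _0 -> _2 -> _4 -> A
Depth of A: 3 (number of edges from root)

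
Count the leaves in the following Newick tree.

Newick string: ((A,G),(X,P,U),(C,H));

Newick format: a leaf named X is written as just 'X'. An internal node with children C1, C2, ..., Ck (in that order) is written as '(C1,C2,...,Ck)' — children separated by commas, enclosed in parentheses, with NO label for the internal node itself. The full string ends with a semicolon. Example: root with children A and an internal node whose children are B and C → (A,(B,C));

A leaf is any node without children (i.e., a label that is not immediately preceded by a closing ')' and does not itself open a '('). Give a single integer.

Answer: 7

Derivation:
Newick: ((A,G),(X,P,U),(C,H));
Scan left-to-right; a leaf is any maximal label run not followed by '(':
  pos 2: leaf 'A' → count = 1
  pos 4: leaf 'G' → count = 2
  pos 8: leaf 'X' → count = 3
  pos 10: leaf 'P' → count = 4
  pos 12: leaf 'U' → count = 5
  pos 16: leaf 'C' → count = 6
  pos 18: leaf 'H' → count = 7
Total leaves: 7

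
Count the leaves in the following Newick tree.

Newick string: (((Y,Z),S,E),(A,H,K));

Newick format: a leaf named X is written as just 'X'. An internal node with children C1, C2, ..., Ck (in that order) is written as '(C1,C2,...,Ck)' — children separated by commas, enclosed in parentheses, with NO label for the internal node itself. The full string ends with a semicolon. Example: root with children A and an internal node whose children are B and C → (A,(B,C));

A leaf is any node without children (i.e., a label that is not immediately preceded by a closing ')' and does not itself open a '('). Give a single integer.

Answer: 7

Derivation:
Newick: (((Y,Z),S,E),(A,H,K));
Scan left-to-right; a leaf is any maximal label run not followed by '(':
  pos 3: leaf 'Y' → count = 1
  pos 5: leaf 'Z' → count = 2
  pos 8: leaf 'S' → count = 3
  pos 10: leaf 'E' → count = 4
  pos 14: leaf 'A' → count = 5
  pos 16: leaf 'H' → count = 6
  pos 18: leaf 'K' → count = 7
Total leaves: 7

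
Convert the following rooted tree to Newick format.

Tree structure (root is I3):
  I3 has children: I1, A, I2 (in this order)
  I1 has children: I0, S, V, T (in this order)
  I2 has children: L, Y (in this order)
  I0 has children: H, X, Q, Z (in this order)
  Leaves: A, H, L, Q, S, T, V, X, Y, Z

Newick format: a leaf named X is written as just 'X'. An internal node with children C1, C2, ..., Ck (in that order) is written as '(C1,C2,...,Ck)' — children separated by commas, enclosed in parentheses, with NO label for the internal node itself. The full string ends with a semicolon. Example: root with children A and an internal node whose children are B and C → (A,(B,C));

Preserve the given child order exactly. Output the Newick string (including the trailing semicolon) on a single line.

internal I3 with children ['I1', 'A', 'I2']
  internal I1 with children ['I0', 'S', 'V', 'T']
    internal I0 with children ['H', 'X', 'Q', 'Z']
      leaf 'H' → 'H'
      leaf 'X' → 'X'
      leaf 'Q' → 'Q'
      leaf 'Z' → 'Z'
    → '(H,X,Q,Z)'
    leaf 'S' → 'S'
    leaf 'V' → 'V'
    leaf 'T' → 'T'
  → '((H,X,Q,Z),S,V,T)'
  leaf 'A' → 'A'
  internal I2 with children ['L', 'Y']
    leaf 'L' → 'L'
    leaf 'Y' → 'Y'
  → '(L,Y)'
→ '(((H,X,Q,Z),S,V,T),A,(L,Y))'
Final: (((H,X,Q,Z),S,V,T),A,(L,Y));

Answer: (((H,X,Q,Z),S,V,T),A,(L,Y));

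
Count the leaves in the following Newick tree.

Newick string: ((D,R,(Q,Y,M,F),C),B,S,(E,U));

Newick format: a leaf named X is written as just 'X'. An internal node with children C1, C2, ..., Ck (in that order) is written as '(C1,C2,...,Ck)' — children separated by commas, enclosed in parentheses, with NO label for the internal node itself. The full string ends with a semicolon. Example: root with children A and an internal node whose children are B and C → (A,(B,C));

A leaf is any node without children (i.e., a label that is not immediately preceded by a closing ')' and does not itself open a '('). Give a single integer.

Answer: 11

Derivation:
Newick: ((D,R,(Q,Y,M,F),C),B,S,(E,U));
Scan left-to-right; a leaf is any maximal label run not followed by '(':
  pos 2: leaf 'D' → count = 1
  pos 4: leaf 'R' → count = 2
  pos 7: leaf 'Q' → count = 3
  pos 9: leaf 'Y' → count = 4
  pos 11: leaf 'M' → count = 5
  pos 13: leaf 'F' → count = 6
  pos 16: leaf 'C' → count = 7
  pos 19: leaf 'B' → count = 8
  pos 21: leaf 'S' → count = 9
  pos 24: leaf 'E' → count = 10
  pos 26: leaf 'U' → count = 11
Total leaves: 11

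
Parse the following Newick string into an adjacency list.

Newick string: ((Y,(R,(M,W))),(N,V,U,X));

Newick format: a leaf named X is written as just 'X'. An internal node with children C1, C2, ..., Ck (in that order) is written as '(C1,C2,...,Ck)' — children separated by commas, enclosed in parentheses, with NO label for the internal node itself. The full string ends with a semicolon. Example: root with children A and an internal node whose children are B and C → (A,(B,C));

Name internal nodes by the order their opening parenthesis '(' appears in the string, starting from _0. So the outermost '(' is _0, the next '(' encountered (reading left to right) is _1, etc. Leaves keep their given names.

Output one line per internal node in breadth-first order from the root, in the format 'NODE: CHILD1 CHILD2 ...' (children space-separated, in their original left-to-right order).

Answer: _0: _1 _4
_1: Y _2
_4: N V U X
_2: R _3
_3: M W

Derivation:
Input: ((Y,(R,(M,W))),(N,V,U,X));
Scanning left-to-right, naming '(' by encounter order:
  pos 0: '(' -> open internal node _0 (depth 1)
  pos 1: '(' -> open internal node _1 (depth 2)
  pos 4: '(' -> open internal node _2 (depth 3)
  pos 7: '(' -> open internal node _3 (depth 4)
  pos 11: ')' -> close internal node _3 (now at depth 3)
  pos 12: ')' -> close internal node _2 (now at depth 2)
  pos 13: ')' -> close internal node _1 (now at depth 1)
  pos 15: '(' -> open internal node _4 (depth 2)
  pos 23: ')' -> close internal node _4 (now at depth 1)
  pos 24: ')' -> close internal node _0 (now at depth 0)
Total internal nodes: 5
BFS adjacency from root:
  _0: _1 _4
  _1: Y _2
  _4: N V U X
  _2: R _3
  _3: M W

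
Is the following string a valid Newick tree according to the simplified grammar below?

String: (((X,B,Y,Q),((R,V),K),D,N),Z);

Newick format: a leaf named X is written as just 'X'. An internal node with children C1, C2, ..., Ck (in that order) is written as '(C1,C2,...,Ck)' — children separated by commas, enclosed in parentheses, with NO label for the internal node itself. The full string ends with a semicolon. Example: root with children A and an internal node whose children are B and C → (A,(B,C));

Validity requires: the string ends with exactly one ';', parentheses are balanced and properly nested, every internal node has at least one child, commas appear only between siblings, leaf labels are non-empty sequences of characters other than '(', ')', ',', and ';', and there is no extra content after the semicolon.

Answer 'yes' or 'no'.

Answer: yes

Derivation:
Input: (((X,B,Y,Q),((R,V),K),D,N),Z);
Paren balance: 5 '(' vs 5 ')' OK
Ends with single ';': True
Full parse: OK
Valid: True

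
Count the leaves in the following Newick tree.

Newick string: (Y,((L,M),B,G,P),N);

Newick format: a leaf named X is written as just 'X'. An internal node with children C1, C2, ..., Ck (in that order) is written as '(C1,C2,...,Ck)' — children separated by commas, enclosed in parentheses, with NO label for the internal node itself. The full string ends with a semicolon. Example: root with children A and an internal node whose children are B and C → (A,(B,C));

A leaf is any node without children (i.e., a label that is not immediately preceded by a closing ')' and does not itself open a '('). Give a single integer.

Newick: (Y,((L,M),B,G,P),N);
Scan left-to-right; a leaf is any maximal label run not followed by '(':
  pos 1: leaf 'Y' → count = 1
  pos 5: leaf 'L' → count = 2
  pos 7: leaf 'M' → count = 3
  pos 10: leaf 'B' → count = 4
  pos 12: leaf 'G' → count = 5
  pos 14: leaf 'P' → count = 6
  pos 17: leaf 'N' → count = 7
Total leaves: 7

Answer: 7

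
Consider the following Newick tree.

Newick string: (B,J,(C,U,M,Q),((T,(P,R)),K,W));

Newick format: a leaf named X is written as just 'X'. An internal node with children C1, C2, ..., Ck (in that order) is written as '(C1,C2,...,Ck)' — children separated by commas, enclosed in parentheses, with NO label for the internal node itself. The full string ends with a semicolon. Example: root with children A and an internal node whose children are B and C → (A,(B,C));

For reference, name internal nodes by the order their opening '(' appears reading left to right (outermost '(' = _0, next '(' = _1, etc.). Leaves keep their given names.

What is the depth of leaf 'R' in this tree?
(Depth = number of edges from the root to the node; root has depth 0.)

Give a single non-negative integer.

Answer: 4

Derivation:
Newick: (B,J,(C,U,M,Q),((T,(P,R)),K,W));
Naming internals by '(' encounter order: outermost '(' = _0, next = _1, ...
Query node: R
Path from root: _0 -> _2 -> _3 -> _4 -> R
Depth of R: 4 (number of edges from root)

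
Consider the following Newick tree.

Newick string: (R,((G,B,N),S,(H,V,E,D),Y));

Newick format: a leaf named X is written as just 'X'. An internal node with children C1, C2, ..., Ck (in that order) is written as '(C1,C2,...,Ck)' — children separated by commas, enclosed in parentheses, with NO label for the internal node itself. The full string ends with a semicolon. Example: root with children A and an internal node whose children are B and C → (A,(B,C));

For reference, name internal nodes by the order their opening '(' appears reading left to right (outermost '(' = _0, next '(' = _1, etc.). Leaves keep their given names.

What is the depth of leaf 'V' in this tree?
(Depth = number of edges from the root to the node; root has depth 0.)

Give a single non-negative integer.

Newick: (R,((G,B,N),S,(H,V,E,D),Y));
Naming internals by '(' encounter order: outermost '(' = _0, next = _1, ...
Query node: V
Path from root: _0 -> _1 -> _3 -> V
Depth of V: 3 (number of edges from root)

Answer: 3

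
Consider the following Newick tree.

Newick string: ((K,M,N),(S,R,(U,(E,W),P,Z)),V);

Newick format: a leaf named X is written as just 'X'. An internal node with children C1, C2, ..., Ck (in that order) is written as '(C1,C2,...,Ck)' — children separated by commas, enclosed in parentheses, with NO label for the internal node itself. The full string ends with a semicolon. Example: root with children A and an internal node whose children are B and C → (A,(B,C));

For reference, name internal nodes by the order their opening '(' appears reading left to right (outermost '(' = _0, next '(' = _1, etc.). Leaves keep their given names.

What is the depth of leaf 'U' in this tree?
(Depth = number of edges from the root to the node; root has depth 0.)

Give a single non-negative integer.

Answer: 3

Derivation:
Newick: ((K,M,N),(S,R,(U,(E,W),P,Z)),V);
Naming internals by '(' encounter order: outermost '(' = _0, next = _1, ...
Query node: U
Path from root: _0 -> _2 -> _3 -> U
Depth of U: 3 (number of edges from root)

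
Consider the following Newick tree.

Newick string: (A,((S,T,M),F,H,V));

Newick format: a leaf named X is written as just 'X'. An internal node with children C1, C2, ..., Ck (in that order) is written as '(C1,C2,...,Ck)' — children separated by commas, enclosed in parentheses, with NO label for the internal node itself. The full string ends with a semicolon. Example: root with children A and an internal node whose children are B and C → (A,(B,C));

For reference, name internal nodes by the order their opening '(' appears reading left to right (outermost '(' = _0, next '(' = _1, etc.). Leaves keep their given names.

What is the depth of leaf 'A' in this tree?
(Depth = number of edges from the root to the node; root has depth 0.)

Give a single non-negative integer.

Answer: 1

Derivation:
Newick: (A,((S,T,M),F,H,V));
Naming internals by '(' encounter order: outermost '(' = _0, next = _1, ...
Query node: A
Path from root: _0 -> A
Depth of A: 1 (number of edges from root)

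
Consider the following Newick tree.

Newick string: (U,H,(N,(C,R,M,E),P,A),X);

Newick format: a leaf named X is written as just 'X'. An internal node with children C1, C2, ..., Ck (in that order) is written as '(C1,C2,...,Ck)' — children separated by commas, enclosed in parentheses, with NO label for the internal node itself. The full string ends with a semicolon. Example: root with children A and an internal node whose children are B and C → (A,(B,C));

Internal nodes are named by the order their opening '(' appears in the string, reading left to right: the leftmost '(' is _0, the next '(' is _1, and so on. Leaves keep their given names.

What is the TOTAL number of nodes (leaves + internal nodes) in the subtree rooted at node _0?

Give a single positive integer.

Newick: (U,H,(N,(C,R,M,E),P,A),X);
Locate _0: it is the '(' at position 0 (the 1st '(' reading left to right).
Query: subtree rooted at _0
_0: subtree_size = 1 + 12
  U: subtree_size = 1 + 0
  H: subtree_size = 1 + 0
  _1: subtree_size = 1 + 8
    N: subtree_size = 1 + 0
    _2: subtree_size = 1 + 4
      C: subtree_size = 1 + 0
      R: subtree_size = 1 + 0
      M: subtree_size = 1 + 0
      E: subtree_size = 1 + 0
    P: subtree_size = 1 + 0
    A: subtree_size = 1 + 0
  X: subtree_size = 1 + 0
Total subtree size of _0: 13

Answer: 13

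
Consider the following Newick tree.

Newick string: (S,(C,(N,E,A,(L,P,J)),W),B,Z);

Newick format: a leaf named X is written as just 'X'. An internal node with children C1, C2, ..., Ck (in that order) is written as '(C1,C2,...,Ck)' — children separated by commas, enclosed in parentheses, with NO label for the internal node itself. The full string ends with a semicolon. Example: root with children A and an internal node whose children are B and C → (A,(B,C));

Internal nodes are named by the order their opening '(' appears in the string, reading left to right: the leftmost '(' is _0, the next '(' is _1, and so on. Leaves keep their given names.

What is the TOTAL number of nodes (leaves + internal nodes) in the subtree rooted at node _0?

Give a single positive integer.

Answer: 15

Derivation:
Newick: (S,(C,(N,E,A,(L,P,J)),W),B,Z);
Locate _0: it is the '(' at position 0 (the 1st '(' reading left to right).
Query: subtree rooted at _0
_0: subtree_size = 1 + 14
  S: subtree_size = 1 + 0
  _1: subtree_size = 1 + 10
    C: subtree_size = 1 + 0
    _2: subtree_size = 1 + 7
      N: subtree_size = 1 + 0
      E: subtree_size = 1 + 0
      A: subtree_size = 1 + 0
      _3: subtree_size = 1 + 3
        L: subtree_size = 1 + 0
        P: subtree_size = 1 + 0
        J: subtree_size = 1 + 0
    W: subtree_size = 1 + 0
  B: subtree_size = 1 + 0
  Z: subtree_size = 1 + 0
Total subtree size of _0: 15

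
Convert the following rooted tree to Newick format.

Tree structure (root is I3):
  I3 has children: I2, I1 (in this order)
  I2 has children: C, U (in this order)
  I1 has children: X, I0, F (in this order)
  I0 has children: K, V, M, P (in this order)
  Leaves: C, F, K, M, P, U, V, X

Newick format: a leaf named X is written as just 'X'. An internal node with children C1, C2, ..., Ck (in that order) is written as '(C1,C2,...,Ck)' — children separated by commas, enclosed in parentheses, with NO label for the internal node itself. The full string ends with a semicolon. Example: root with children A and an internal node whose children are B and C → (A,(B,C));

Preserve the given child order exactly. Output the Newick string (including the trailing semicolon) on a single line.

internal I3 with children ['I2', 'I1']
  internal I2 with children ['C', 'U']
    leaf 'C' → 'C'
    leaf 'U' → 'U'
  → '(C,U)'
  internal I1 with children ['X', 'I0', 'F']
    leaf 'X' → 'X'
    internal I0 with children ['K', 'V', 'M', 'P']
      leaf 'K' → 'K'
      leaf 'V' → 'V'
      leaf 'M' → 'M'
      leaf 'P' → 'P'
    → '(K,V,M,P)'
    leaf 'F' → 'F'
  → '(X,(K,V,M,P),F)'
→ '((C,U),(X,(K,V,M,P),F))'
Final: ((C,U),(X,(K,V,M,P),F));

Answer: ((C,U),(X,(K,V,M,P),F));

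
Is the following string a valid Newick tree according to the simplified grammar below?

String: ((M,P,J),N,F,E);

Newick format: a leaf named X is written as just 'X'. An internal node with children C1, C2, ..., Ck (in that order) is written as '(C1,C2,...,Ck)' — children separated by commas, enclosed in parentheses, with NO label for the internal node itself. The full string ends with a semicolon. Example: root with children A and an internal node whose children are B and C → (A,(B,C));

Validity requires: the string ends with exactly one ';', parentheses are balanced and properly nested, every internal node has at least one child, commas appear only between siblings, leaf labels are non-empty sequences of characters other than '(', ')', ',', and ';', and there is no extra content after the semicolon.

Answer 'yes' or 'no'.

Answer: yes

Derivation:
Input: ((M,P,J),N,F,E);
Paren balance: 2 '(' vs 2 ')' OK
Ends with single ';': True
Full parse: OK
Valid: True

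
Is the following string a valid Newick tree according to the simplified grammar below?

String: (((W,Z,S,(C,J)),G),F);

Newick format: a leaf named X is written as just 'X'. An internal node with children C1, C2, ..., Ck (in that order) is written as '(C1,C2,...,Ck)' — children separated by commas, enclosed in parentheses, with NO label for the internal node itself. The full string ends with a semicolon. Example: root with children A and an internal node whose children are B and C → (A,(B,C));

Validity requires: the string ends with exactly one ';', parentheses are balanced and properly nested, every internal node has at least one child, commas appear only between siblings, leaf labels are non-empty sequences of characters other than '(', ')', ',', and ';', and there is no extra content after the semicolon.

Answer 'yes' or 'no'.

Input: (((W,Z,S,(C,J)),G),F);
Paren balance: 4 '(' vs 4 ')' OK
Ends with single ';': True
Full parse: OK
Valid: True

Answer: yes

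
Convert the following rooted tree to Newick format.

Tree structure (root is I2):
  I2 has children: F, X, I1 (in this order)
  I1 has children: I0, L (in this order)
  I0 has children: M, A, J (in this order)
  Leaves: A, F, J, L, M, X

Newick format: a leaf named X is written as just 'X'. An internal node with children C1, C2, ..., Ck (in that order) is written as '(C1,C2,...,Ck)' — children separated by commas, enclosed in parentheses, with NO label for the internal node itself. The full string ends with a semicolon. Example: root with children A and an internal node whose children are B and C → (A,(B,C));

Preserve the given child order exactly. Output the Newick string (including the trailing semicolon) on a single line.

Answer: (F,X,((M,A,J),L));

Derivation:
internal I2 with children ['F', 'X', 'I1']
  leaf 'F' → 'F'
  leaf 'X' → 'X'
  internal I1 with children ['I0', 'L']
    internal I0 with children ['M', 'A', 'J']
      leaf 'M' → 'M'
      leaf 'A' → 'A'
      leaf 'J' → 'J'
    → '(M,A,J)'
    leaf 'L' → 'L'
  → '((M,A,J),L)'
→ '(F,X,((M,A,J),L))'
Final: (F,X,((M,A,J),L));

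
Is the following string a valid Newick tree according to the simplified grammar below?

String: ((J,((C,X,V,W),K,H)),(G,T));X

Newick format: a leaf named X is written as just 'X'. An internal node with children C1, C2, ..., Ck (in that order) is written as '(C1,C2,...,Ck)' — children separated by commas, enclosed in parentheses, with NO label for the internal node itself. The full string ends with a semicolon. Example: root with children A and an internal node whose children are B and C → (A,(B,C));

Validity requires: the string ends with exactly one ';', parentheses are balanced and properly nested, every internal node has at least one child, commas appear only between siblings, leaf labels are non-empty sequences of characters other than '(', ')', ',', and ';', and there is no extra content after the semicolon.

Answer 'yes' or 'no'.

Answer: no

Derivation:
Input: ((J,((C,X,V,W),K,H)),(G,T));X
Paren balance: 5 '(' vs 5 ')' OK
Ends with single ';': False
Full parse: FAILS (must end with ;)
Valid: False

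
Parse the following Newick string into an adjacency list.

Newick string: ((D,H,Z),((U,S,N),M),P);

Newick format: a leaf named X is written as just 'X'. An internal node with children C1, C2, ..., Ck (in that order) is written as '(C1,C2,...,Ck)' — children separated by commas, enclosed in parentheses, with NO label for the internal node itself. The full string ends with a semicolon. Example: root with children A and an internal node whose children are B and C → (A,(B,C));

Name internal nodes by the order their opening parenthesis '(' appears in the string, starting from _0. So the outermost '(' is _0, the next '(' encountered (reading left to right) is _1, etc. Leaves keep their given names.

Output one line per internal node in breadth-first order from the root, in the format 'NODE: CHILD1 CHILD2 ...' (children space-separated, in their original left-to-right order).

Input: ((D,H,Z),((U,S,N),M),P);
Scanning left-to-right, naming '(' by encounter order:
  pos 0: '(' -> open internal node _0 (depth 1)
  pos 1: '(' -> open internal node _1 (depth 2)
  pos 7: ')' -> close internal node _1 (now at depth 1)
  pos 9: '(' -> open internal node _2 (depth 2)
  pos 10: '(' -> open internal node _3 (depth 3)
  pos 16: ')' -> close internal node _3 (now at depth 2)
  pos 19: ')' -> close internal node _2 (now at depth 1)
  pos 22: ')' -> close internal node _0 (now at depth 0)
Total internal nodes: 4
BFS adjacency from root:
  _0: _1 _2 P
  _1: D H Z
  _2: _3 M
  _3: U S N

Answer: _0: _1 _2 P
_1: D H Z
_2: _3 M
_3: U S N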